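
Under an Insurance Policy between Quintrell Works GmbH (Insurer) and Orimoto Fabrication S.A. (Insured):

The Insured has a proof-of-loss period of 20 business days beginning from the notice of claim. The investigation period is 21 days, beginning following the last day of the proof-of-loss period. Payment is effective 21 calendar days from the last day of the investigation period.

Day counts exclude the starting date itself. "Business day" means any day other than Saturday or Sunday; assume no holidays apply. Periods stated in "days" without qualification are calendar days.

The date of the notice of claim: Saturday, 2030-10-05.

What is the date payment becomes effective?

The last day of the proof-of-loss period: counting 20 business days from Saturday, 2030-10-05 (Oct 7, Oct 8, Oct 9, Oct 10, …, Oct 30, Oct 31, Nov 1, skipping weekends) reaches Friday, 2030-11-01.
Adding 21 calendar days to 2030-11-01 gives 2030-11-22, which is the last day of the investigation period.
The date payment becomes effective: 2030-11-22 + 21 days = 2030-12-13.

2030-12-13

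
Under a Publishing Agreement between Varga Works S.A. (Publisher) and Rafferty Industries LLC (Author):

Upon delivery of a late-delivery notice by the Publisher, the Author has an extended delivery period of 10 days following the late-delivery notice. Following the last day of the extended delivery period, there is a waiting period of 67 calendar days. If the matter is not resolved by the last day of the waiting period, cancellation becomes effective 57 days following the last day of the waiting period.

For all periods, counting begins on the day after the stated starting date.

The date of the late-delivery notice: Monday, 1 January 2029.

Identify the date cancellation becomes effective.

Adding 10 calendar days to 1 January 2029 gives 11 January 2029, which is the last day of the extended delivery period.
Adding 67 calendar days to 11 January 2029 gives 19 March 2029, which is the last day of the waiting period.
The date cancellation becomes effective: 57 calendar days after 19 March 2029 is 15 May 2029.

15 May 2029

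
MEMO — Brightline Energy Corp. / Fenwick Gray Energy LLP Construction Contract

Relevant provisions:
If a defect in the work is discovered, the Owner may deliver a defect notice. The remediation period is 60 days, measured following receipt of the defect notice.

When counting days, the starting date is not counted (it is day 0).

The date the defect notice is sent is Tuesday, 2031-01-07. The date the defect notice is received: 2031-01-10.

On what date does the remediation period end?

The last day of the remediation period: 2031-01-10 + 60 days = 2031-03-11.

2031-03-11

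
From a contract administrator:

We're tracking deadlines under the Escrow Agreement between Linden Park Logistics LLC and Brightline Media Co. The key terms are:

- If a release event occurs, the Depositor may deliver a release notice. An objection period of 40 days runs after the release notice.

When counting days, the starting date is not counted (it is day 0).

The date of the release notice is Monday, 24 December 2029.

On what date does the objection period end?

The last day of the objection period: 24 December 2029 + 40 days = 2 February 2030.

2 February 2030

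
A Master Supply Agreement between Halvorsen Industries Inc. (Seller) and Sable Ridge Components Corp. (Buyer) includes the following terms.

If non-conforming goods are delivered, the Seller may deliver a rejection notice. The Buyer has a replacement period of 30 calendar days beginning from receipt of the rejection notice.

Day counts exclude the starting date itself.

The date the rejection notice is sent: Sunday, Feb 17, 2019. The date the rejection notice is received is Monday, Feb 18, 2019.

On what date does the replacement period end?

The last day of the replacement period: Feb 18, 2019 + 30 days = Mar 20, 2019.

Mar 20, 2019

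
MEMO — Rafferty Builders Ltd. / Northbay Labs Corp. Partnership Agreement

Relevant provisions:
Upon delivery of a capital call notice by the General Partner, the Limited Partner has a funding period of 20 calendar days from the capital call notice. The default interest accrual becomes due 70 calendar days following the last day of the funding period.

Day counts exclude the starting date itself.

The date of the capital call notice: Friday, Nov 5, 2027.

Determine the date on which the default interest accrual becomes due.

Adding 20 calendar days to Nov 5, 2027 gives Nov 25, 2027, which is the last day of the funding period.
The date on which the default interest accrual becomes due: 70 calendar days after Nov 25, 2027 is Feb 3, 2028.

Feb 3, 2028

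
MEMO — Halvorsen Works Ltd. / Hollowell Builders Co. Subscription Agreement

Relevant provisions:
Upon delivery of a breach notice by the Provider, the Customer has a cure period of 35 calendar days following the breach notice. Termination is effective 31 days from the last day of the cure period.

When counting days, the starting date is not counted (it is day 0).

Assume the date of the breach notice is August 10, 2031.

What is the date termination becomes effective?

Adding 35 calendar days to August 10, 2031 gives September 14, 2031, which is the last day of the cure period.
The date termination becomes effective: 31 calendar days after September 14, 2031 is October 15, 2031.

October 15, 2031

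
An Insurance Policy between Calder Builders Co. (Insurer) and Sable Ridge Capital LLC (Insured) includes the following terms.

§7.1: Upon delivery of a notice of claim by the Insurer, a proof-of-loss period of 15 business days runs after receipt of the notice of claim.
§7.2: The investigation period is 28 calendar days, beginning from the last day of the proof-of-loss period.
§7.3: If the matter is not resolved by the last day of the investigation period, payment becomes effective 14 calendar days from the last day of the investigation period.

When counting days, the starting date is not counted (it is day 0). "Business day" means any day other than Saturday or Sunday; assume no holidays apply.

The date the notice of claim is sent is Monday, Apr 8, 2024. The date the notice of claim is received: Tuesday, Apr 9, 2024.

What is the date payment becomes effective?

From Tuesday, Apr 9, 2024, 15 business days (Apr 10, Apr 11, Apr 12, Apr 15, …, Apr 26, Apr 29, Apr 30, skipping weekends) brings us to Tuesday, Apr 30, 2024, which is the last day of the proof-of-loss period.
Adding 28 calendar days to Apr 30, 2024 gives May 28, 2024, which is the last day of the investigation period.
Adding 14 calendar days to May 28, 2024 gives Jun 11, 2024, which is the date payment becomes effective.

Jun 11, 2024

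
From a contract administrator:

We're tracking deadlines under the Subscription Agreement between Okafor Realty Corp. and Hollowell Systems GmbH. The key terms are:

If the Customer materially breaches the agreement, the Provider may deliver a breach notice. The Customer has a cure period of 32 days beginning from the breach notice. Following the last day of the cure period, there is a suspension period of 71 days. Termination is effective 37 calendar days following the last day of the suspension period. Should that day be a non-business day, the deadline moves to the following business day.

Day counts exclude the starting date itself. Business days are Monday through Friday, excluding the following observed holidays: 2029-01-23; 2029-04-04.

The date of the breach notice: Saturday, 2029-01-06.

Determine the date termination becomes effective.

2029-05-28

Adding 32 calendar days to 2029-01-06 gives 2029-02-07, which is the last day of the cure period.
Adding 71 calendar days to 2029-02-07 gives 2029-04-19, which is the last day of the suspension period.
The date termination becomes effective: 37 calendar days after 2029-04-19 is 2029-05-26. That falls on a Saturday, so it rolls to the next business day, Monday, 2029-05-28.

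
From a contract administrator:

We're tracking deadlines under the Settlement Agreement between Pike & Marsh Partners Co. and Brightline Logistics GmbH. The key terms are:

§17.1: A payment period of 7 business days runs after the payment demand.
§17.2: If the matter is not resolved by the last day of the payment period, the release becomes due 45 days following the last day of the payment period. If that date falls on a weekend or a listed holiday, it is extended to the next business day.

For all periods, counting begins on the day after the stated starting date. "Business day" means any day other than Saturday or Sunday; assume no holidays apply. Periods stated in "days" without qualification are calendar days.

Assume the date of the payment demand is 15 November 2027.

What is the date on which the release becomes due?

From Monday, 15 November 2027, 7 business days (Nov 16, Nov 17, Nov 18, Nov 19, Nov 22, Nov 23, Nov 24, skipping weekends) brings us to Wednesday, 24 November 2027, which is the last day of the payment period.
Adding 45 calendar days to 24 November 2027 gives 8 January 2028, which is the date on which the release becomes due. That falls on a Saturday, so it rolls to the next business day, Monday, 10 January 2028.

10 January 2028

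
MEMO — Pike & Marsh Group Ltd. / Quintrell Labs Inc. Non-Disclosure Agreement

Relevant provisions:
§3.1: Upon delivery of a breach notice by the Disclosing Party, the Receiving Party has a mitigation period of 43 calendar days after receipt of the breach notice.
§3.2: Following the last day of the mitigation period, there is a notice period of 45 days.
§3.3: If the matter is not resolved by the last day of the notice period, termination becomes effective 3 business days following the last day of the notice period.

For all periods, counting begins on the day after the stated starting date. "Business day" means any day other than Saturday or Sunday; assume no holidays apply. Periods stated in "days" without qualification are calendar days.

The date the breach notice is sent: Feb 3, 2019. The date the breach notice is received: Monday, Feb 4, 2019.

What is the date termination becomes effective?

Adding 43 calendar days to Feb 4, 2019 gives Mar 19, 2019, which is the last day of the mitigation period.
The last day of the notice period: 45 calendar days after Mar 19, 2019 is May 3, 2019.
The date termination becomes effective: 3 business days after Friday, May 3, 2019, skipping weekends — May 6, May 7, May 8 — lands on Wednesday, May 8, 2019.

May 8, 2019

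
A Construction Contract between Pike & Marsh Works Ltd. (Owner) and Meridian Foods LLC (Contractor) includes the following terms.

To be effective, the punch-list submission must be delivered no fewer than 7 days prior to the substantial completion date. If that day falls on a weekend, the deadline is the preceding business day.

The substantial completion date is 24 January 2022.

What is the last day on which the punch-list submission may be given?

24 January 2022 minus 7 days is 17 January 2022. That is a Monday, so no adjustment is needed.

17 January 2022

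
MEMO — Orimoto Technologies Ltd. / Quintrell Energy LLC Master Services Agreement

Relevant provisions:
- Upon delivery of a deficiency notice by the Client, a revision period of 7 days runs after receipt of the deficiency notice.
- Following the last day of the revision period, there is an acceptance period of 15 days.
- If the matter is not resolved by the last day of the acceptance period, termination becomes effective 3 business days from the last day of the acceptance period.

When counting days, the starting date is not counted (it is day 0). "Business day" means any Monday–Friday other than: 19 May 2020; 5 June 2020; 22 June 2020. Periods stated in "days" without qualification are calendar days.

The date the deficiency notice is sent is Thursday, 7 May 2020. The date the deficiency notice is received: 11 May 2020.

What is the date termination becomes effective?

The last day of the revision period: 11 May 2020 + 7 days = 18 May 2020.
The last day of the acceptance period: 15 calendar days after 18 May 2020 is 2 June 2020.
The date termination becomes effective: 3 business days after Tuesday, 2 June 2020, skipping weekends and the listed holiday on Jun 5 — Jun 3, Jun 4, Jun 8 — lands on Monday, 8 June 2020.

8 June 2020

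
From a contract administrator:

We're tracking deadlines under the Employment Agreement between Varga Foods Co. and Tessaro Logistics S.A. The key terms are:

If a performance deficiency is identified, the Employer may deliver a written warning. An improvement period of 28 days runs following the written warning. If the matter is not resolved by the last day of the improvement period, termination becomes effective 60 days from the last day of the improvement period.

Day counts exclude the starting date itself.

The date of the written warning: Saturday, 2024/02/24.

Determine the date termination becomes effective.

The last day of the improvement period: 2024/02/24 + 28 days = 2024/03/23.
Adding 60 calendar days to 2024/03/23 gives 2024/05/22, which is the date termination becomes effective.

2024/05/22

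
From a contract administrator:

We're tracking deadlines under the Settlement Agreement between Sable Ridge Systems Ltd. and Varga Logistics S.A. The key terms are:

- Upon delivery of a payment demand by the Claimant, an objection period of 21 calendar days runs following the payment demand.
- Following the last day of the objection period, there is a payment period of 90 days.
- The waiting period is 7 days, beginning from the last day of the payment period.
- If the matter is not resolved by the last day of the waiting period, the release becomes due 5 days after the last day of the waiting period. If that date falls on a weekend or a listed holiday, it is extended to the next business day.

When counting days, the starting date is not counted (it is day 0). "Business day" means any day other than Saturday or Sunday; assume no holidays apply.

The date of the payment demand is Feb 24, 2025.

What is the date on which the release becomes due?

Adding 21 calendar days to Feb 24, 2025 gives Mar 17, 2025, which is the last day of the objection period.
The last day of the payment period: Mar 17, 2025 + 90 days = Jun 15, 2025.
The last day of the waiting period: Jun 15, 2025 + 7 days = Jun 22, 2025.
The date on which the release becomes due: 5 calendar days after Jun 22, 2025 is Jun 27, 2025. Jun 27, 2025 is a Friday, so no roll-forward applies.

Jun 27, 2025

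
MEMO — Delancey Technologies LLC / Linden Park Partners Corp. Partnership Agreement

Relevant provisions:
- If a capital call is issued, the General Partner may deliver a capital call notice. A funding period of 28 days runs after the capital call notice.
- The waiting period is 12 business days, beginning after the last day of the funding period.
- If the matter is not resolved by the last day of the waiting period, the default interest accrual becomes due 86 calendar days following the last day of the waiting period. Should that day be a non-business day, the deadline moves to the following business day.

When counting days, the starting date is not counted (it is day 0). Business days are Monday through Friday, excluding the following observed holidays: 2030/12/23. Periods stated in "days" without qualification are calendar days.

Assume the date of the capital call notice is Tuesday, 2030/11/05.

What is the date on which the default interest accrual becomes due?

2031/03/17

The last day of the funding period: 28 calendar days after 2030/11/05 is 2030/12/03.
The last day of the waiting period: counting 12 business days from Tuesday, 2030/12/03 (Dec 4, Dec 5, Dec 6, Dec 9, …, Dec 17, Dec 18, Dec 19, skipping weekends) reaches Thursday, 2030/12/19.
Adding 86 calendar days to 2030/12/19 gives 2031/03/15, which is the date on which the default interest accrual becomes due. That falls on a Saturday, so it rolls to the next business day, Monday, 2031/03/17.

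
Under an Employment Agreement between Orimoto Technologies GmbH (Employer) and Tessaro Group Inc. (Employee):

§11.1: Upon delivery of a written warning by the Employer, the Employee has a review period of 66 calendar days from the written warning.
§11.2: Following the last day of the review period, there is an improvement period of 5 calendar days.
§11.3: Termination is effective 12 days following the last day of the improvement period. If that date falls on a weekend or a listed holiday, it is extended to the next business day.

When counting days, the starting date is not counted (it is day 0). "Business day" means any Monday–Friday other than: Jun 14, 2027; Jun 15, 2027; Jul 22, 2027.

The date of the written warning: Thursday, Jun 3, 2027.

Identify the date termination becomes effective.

Adding 66 calendar days to Jun 3, 2027 gives Aug 8, 2027, which is the last day of the review period.
The last day of the improvement period: Aug 8, 2027 + 5 days = Aug 13, 2027.
The date termination becomes effective: 12 calendar days after Aug 13, 2027 is Aug 25, 2027. Aug 25, 2027 is a Wednesday and is not a listed holiday, so no roll-forward applies.

Aug 25, 2027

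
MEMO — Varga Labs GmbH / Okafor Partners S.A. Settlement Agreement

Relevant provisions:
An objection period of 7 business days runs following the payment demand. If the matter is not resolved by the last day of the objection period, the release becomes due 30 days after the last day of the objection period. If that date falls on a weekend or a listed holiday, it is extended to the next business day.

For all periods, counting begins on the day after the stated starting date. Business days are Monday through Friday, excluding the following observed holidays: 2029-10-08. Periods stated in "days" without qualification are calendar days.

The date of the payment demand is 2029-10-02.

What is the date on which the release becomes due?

From Tuesday, 2029-10-02, 7 business days (Oct 3, Oct 4, Oct 5, Oct 9, Oct 10, Oct 11, Oct 12, skipping weekends and the listed holiday on Oct 8) brings us to Friday, 2029-10-12, which is the last day of the objection period.
The date on which the release becomes due: 30 calendar days after 2029-10-12 is 2029-11-11. That falls on a Sunday, so it rolls to the next business day, Monday, 2029-11-12.

2029-11-12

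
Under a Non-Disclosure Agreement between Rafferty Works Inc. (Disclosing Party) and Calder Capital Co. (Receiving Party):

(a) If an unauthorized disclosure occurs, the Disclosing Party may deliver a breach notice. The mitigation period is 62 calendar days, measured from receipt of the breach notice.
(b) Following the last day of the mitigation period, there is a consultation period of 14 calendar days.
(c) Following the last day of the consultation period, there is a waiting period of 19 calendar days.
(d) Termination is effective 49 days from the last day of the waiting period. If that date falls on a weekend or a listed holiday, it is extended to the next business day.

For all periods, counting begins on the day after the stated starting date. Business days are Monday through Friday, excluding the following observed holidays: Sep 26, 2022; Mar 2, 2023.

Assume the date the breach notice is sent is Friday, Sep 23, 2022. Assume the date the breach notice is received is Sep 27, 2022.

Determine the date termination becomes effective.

The last day of the mitigation period: 62 calendar days after Sep 27, 2022 is Nov 28, 2022.
The last day of the consultation period: Nov 28, 2022 + 14 days = Dec 12, 2022.
The last day of the waiting period: Dec 12, 2022 + 19 days = Dec 31, 2022.
Adding 49 calendar days to Dec 31, 2022 gives Feb 18, 2023, which is the date termination becomes effective. That falls on a Saturday, so it rolls to the next business day, Monday, Feb 20, 2023.

Feb 20, 2023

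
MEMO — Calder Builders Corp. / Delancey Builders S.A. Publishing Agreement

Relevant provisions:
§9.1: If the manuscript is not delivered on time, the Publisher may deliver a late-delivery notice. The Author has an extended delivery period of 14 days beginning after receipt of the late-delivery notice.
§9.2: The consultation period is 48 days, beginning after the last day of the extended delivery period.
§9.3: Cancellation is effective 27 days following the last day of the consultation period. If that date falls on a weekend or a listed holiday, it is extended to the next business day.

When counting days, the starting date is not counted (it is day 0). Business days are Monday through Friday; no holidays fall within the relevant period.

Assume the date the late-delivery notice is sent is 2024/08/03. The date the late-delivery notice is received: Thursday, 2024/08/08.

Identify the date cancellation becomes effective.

2024/11/05

Adding 14 calendar days to 2024/08/08 gives 2024/08/22, which is the last day of the extended delivery period.
The last day of the consultation period: 48 calendar days after 2024/08/22 is 2024/10/09.
The date cancellation becomes effective: 27 calendar days after 2024/10/09 is 2024/11/05. 2024/11/05 is a Tuesday, so no roll-forward applies.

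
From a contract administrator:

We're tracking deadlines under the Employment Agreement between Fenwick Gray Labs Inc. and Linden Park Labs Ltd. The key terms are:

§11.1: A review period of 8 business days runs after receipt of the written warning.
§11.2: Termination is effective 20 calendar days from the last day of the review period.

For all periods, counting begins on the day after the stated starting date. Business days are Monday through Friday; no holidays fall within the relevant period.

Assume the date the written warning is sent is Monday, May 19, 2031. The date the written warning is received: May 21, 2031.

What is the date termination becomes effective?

The last day of the review period: 8 business days after Wednesday, May 21, 2031, skipping weekends — May 22, May 23, May 26, May 27, May 28, May 29, May 30, Jun 2 — lands on Monday, Jun 2, 2031.
The date termination becomes effective: Jun 2, 2031 + 20 days = Jun 22, 2031.

Jun 22, 2031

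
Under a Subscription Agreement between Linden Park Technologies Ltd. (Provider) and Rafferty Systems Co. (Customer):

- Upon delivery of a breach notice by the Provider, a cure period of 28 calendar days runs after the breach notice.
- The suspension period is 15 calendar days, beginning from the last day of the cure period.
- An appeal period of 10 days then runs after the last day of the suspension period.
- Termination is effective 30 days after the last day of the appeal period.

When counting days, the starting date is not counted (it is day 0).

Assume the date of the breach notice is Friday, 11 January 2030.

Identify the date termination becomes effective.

4 April 2030

The last day of the cure period: 28 calendar days after 11 January 2030 is 8 February 2030.
The last day of the suspension period: 8 February 2030 + 15 days = 23 February 2030.
The last day of the appeal period: 10 calendar days after 23 February 2030 is 5 March 2030.
Adding 30 calendar days to 5 March 2030 gives 4 April 2030, which is the date termination becomes effective.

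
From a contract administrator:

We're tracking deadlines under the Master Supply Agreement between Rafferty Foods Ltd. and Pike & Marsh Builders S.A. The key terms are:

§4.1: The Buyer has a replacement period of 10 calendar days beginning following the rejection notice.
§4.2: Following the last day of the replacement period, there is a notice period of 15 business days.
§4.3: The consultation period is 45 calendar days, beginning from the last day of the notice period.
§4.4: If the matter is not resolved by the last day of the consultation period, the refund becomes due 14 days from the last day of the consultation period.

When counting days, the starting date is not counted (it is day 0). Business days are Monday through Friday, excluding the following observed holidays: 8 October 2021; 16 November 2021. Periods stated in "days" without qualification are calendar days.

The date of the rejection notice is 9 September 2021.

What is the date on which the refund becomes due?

9 December 2021

The last day of the replacement period: 9 September 2021 + 10 days = 19 September 2021.
The last day of the notice period: counting 15 business days from Sunday, 19 September 2021 (Sep 20, Sep 21, Sep 22, Sep 23, …, Oct 6, Oct 7, Oct 11, skipping weekends and the listed holiday on Oct 8) reaches Monday, 11 October 2021.
Adding 45 calendar days to 11 October 2021 gives 25 November 2021, which is the last day of the consultation period.
Adding 14 calendar days to 25 November 2021 gives 9 December 2021, which is the date on which the refund becomes due.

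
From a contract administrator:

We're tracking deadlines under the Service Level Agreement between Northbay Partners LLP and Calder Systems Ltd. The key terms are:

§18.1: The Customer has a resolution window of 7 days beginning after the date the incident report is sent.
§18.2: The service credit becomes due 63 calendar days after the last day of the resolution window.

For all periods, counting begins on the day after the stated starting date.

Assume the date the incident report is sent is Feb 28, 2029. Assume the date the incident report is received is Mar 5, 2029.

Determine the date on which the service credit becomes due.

May 9, 2029

The last day of the resolution window: 7 calendar days after Feb 28, 2029 is Mar 7, 2029.
The date on which the service credit becomes due: Mar 7, 2029 + 63 days = May 9, 2029.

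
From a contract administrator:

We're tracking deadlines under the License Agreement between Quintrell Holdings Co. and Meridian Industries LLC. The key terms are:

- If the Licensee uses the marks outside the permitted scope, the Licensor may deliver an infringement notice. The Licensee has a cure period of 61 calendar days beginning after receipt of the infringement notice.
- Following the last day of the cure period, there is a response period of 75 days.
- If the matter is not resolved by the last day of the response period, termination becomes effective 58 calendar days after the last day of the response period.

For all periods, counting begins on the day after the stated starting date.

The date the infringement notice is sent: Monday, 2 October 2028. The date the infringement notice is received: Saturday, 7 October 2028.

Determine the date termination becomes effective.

19 April 2029

The last day of the cure period: 61 calendar days after 7 October 2028 is 7 December 2028.
The last day of the response period: 75 calendar days after 7 December 2028 is 20 February 2029.
Adding 58 calendar days to 20 February 2029 gives 19 April 2029, which is the date termination becomes effective.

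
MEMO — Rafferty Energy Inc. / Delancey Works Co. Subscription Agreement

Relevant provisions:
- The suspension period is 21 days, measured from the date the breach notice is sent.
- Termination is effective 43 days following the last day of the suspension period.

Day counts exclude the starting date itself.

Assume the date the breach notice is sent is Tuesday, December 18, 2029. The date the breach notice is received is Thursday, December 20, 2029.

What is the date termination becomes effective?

February 20, 2030

The last day of the suspension period: 21 calendar days after December 18, 2029 is January 8, 2030.
Adding 43 calendar days to January 8, 2030 gives February 20, 2030, which is the date termination becomes effective.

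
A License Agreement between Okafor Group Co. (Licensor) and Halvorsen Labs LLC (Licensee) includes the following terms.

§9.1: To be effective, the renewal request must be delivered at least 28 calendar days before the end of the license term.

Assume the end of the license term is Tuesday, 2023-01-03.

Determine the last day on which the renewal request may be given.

2023-01-03 minus 28 days is 2022-12-06.

2022-12-06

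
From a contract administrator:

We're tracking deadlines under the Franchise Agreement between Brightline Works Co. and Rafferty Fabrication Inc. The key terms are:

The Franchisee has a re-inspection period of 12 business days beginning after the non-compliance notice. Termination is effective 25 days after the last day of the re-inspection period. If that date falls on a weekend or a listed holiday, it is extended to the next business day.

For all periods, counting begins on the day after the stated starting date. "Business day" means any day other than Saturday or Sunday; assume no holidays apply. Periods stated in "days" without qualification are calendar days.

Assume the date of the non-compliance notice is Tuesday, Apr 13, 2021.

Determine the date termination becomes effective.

The last day of the re-inspection period: counting 12 business days from Tuesday, Apr 13, 2021 (Apr 14, Apr 15, Apr 16, Apr 19, …, Apr 27, Apr 28, Apr 29, skipping weekends) reaches Thursday, Apr 29, 2021.
Adding 25 calendar days to Apr 29, 2021 gives May 24, 2021, which is the date termination becomes effective. May 24, 2021 is a Monday, so no roll-forward applies.

May 24, 2021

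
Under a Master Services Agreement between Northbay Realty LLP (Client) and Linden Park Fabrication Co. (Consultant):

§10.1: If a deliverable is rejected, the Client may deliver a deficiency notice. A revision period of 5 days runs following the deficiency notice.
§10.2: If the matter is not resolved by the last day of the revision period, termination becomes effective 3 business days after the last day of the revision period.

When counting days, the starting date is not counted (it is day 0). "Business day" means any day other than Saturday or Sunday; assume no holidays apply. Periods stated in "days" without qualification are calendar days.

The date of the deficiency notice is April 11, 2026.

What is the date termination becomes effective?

April 21, 2026

The last day of the revision period: 5 calendar days after April 11, 2026 is April 16, 2026.
The date termination becomes effective: counting 3 business days from Thursday, April 16, 2026 (Apr 17, Apr 20, Apr 21, skipping weekends) reaches Tuesday, April 21, 2026.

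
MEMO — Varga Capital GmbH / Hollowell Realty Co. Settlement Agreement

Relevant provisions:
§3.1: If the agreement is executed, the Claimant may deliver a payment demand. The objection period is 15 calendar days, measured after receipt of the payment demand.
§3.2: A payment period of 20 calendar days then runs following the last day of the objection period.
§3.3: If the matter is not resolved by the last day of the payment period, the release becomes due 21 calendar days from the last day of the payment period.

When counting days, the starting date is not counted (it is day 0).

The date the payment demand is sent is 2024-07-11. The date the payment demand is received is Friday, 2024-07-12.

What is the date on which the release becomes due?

Adding 15 calendar days to 2024-07-12 gives 2024-07-27, which is the last day of the objection period.
The last day of the payment period: 2024-07-27 + 20 days = 2024-08-16.
The date on which the release becomes due: 2024-08-16 + 21 days = 2024-09-06.

2024-09-06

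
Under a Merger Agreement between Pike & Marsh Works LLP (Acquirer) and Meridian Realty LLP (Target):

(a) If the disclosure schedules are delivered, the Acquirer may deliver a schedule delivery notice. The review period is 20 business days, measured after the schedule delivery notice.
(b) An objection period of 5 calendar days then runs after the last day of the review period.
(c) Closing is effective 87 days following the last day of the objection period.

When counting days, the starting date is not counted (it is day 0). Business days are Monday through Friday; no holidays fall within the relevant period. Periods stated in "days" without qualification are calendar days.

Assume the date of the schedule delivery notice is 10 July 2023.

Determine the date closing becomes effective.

7 November 2023

The last day of the review period: 20 business days after Monday, 10 July 2023, skipping weekends — Jul 11, Jul 12, Jul 13, Jul 14, …, Aug 3, Aug 4, Aug 7 — lands on Monday, 7 August 2023.
The last day of the objection period: 5 calendar days after 7 August 2023 is 12 August 2023.
The date closing becomes effective: 87 calendar days after 12 August 2023 is 7 November 2023.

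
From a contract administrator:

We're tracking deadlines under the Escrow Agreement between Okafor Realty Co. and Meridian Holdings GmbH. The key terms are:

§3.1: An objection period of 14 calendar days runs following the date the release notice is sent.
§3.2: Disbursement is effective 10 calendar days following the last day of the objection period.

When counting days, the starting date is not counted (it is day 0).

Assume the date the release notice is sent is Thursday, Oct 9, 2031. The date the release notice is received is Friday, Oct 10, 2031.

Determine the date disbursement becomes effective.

Nov 2, 2031

The last day of the objection period: 14 calendar days after Oct 9, 2031 is Oct 23, 2031.
Adding 10 calendar days to Oct 23, 2031 gives Nov 2, 2031, which is the date disbursement becomes effective.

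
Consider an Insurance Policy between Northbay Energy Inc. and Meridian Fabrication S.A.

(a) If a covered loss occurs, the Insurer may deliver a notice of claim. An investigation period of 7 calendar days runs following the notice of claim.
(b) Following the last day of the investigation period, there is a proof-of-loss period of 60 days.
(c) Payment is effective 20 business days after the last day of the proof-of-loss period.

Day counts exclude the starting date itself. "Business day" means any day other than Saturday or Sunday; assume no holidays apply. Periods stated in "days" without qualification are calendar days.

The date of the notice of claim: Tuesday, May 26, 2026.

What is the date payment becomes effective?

August 28, 2026

The last day of the investigation period: 7 calendar days after May 26, 2026 is June 2, 2026.
Adding 60 calendar days to June 2, 2026 gives August 1, 2026, which is the last day of the proof-of-loss period.
From Saturday, August 1, 2026, 20 business days (Aug 3, Aug 4, Aug 5, Aug 6, …, Aug 26, Aug 27, Aug 28, skipping weekends) brings us to Friday, August 28, 2026, which is the date payment becomes effective.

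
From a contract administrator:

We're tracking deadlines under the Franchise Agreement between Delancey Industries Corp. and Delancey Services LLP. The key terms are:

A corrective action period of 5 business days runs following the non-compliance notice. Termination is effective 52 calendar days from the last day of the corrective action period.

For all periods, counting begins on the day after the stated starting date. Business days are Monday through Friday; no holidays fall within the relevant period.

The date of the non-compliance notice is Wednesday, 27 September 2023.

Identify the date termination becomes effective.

The last day of the corrective action period: counting 5 business days from Wednesday, 27 September 2023 (Sep 28, Sep 29, Oct 2, Oct 3, Oct 4, skipping weekends) reaches Wednesday, 4 October 2023.
Adding 52 calendar days to 4 October 2023 gives 25 November 2023, which is the date termination becomes effective.

25 November 2023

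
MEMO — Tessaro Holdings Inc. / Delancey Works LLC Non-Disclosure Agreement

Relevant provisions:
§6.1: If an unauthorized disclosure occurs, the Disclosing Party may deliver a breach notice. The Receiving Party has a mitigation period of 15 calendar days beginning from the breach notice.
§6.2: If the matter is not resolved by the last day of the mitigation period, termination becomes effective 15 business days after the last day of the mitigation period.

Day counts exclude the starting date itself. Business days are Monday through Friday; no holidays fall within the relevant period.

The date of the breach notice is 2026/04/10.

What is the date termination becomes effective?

The last day of the mitigation period: 2026/04/10 + 15 days = 2026/04/25.
The date termination becomes effective: 15 business days after Saturday, 2026/04/25, skipping weekends — Apr 27, Apr 28, Apr 29, Apr 30, …, May 13, May 14, May 15 — lands on Friday, 2026/05/15.

2026/05/15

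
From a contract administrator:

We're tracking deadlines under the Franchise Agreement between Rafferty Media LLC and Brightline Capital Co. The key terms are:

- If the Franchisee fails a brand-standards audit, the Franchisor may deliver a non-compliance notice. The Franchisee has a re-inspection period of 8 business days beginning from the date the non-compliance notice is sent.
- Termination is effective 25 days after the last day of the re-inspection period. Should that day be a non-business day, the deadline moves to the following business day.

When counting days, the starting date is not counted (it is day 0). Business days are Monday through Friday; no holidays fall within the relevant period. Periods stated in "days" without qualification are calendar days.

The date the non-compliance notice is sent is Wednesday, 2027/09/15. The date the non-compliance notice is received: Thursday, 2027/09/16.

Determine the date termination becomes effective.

The last day of the re-inspection period: 8 business days after Wednesday, 2027/09/15, skipping weekends — Sep 16, Sep 17, Sep 20, Sep 21, Sep 22, Sep 23, Sep 24, Sep 27 — lands on Monday, 2027/09/27.
Adding 25 calendar days to 2027/09/27 gives 2027/10/22, which is the date termination becomes effective. 2027/10/22 is a Friday, so no roll-forward applies.

2027/10/22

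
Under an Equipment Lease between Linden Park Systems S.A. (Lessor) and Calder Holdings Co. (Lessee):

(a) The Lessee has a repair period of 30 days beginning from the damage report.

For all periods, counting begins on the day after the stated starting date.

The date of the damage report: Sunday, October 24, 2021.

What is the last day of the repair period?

The last day of the repair period: October 24, 2021 + 30 days = November 23, 2021.

November 23, 2021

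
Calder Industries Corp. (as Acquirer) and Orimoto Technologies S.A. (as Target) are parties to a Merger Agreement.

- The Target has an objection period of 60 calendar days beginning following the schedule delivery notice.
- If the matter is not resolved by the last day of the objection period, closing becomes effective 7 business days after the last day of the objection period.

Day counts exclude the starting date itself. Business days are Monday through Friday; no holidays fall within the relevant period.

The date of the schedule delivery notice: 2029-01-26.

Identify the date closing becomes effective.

The last day of the objection period: 60 calendar days after 2029-01-26 is 2029-03-27.
The date closing becomes effective: 7 business days after Tuesday, 2029-03-27, skipping weekends — Mar 28, Mar 29, Mar 30, Apr 2, Apr 3, Apr 4, Apr 5 — lands on Thursday, 2029-04-05.

2029-04-05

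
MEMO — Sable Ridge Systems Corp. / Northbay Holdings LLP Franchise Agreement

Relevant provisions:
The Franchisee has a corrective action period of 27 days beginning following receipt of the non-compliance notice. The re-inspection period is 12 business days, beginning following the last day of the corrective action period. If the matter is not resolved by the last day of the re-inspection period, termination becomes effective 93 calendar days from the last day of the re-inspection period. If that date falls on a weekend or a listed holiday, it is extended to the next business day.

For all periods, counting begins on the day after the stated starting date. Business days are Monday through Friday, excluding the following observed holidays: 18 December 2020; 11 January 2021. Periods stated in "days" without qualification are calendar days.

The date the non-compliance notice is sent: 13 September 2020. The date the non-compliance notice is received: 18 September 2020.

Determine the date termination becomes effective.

3 February 2021

The last day of the corrective action period: 18 September 2020 + 27 days = 15 October 2020.
From Thursday, 15 October 2020, 12 business days (Oct 16, Oct 19, Oct 20, Oct 21, …, Oct 29, Oct 30, Nov 2, skipping weekends) brings us to Monday, 2 November 2020, which is the last day of the re-inspection period.
Adding 93 calendar days to 2 November 2020 gives 3 February 2021, which is the date termination becomes effective. 3 February 2021 is a Wednesday and is not a listed holiday, so no roll-forward applies.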